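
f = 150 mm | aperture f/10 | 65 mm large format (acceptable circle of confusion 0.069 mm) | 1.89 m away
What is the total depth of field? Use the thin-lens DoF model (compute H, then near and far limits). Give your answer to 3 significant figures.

202 mm

Hyperfocal distance H = f²/(N·c) + f = 150²/(10 × 0.069) + 150 = 22500/0.69 + 150 ≈ 32758.7 mm ≈ 32.76 m.
Near limit Dn = s·(H − f)/(H + s − 2f) = 1890 × (32758.7 − 150) / (32758.7 + 1890 − 2 × 150) = 1890 × 32608.7 / 34348.7 ≈ 1794.26 mm.
Far limit Df = s·(H − f)/(H − s) = 1890 × (32758.7 − 150) / (32758.7 − 1890) = 1890 × 32608.7 / 30868.7 ≈ 1996.54 mm.
Depth of field = Df − Dn = 1996.54 − 1794.26 ≈ 202.28 mm.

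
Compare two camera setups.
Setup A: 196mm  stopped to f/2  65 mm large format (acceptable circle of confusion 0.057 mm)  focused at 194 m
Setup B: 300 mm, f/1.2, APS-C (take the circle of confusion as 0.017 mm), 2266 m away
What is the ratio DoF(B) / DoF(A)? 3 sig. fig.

Setup A: H = 196²/(2×0.057) + 196 ≈ 337178.5 mm; DoF = Df − Dn = 456595 − 123166 ≈ 333429 mm.
Setup B: H = 300²/(1.2×0.017) + 300 ≈ 4412064.7 mm; DoF = Df − Dn = 4658321 − 1497134 ≈ 3161187 mm.
Ratio = 3161187 / 333429 ≈ 9.48.

9.48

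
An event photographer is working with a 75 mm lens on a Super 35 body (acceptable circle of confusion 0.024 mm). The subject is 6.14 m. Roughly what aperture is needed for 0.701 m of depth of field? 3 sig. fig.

Write h = H − f = f²/(N·c). The thin-lens limits are Dn = s·h/(h + (s−f)) and Df = s·h/(h − (s−f)), so DoF = Df − Dn = 2·s·(s−f)·h / (h² − (s−f)²).
That is a quadratic in h: DoF·h² − 2·s·(s−f)·h − DoF·(s−f)² = 0 ⇒ h = (s−f)·(s + √(s² + DoF²)) / DoF = 6065 × (6140 + √(6140² + 701²)) / 701 = 6065 × (6140 + 6179.89) / 701 ≈ 106591 mm.
Then N = f²/(c·h) = 75² / (0.024 × 106591) = 5625 / 2558.2 ≈ 2.20.

f/2.20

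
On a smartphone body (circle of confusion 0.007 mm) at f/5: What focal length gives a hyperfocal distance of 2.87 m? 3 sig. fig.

10.0 mm

From H = f²/(N·c) + f, with f ≪ H: f ≈ √(H·N·c) = √(2870 × 5 × 0.007) = √100.45 ≈ 10.02 mm.
The +f correction barely moves this — solving exactly, f² + N·c·f − N·c·H = 0 ⇒ f = (−N·c + √((N·c)² + 4·N·c·H))/2 = (−0.035 + √401.80)/2 ≈ 10.005 mm, so f ≈ 10.0 mm.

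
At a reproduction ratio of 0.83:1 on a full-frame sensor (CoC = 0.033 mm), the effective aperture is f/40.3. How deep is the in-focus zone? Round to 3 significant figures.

3.86 mm

At magnification m, DoF ≈ 2·N_eff·c/m² = 2 × 40.3 × 0.033 / 0.83² = 2.66 / 0.6889 ≈ 3.86 mm.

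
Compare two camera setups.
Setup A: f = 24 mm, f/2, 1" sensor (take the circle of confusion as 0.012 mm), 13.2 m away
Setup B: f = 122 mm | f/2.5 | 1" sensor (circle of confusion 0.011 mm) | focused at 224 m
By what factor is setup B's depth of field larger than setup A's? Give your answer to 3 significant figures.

10.8

Setup A: H = 24²/(2×0.012) + 24 ≈ 24024.0 mm; DoF = Df − Dn = 29268 − 8522 ≈ 20746 mm.
Setup B: H = 122²/(2.5×0.011) + 122 ≈ 541358.4 mm; DoF = Df − Dn = 382019 − 158456 ≈ 223563 mm.
Ratio = 223563 / 20746 ≈ 10.8.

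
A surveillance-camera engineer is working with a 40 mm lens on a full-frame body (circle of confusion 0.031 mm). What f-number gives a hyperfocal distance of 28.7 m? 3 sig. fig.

f/1.80

Rearrange H = f²/(N·c) + f for N: N = f² / ((H − f)·c).
N = 40² / ((28700 − 40) × 0.031) = 1600 / 888.5 ≈ 1.80.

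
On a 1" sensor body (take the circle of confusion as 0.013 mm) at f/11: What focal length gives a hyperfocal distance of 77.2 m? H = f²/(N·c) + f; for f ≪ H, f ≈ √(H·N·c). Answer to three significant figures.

From H = f²/(N·c) + f, with f ≪ H: f ≈ √(H·N·c) = √(77200 × 11 × 0.013) = √11040 ≈ 105.1 mm.
The +f correction barely moves this — solving exactly, f² + N·c·f − N·c·H = 0 ⇒ f = (−N·c + √((N·c)² + 4·N·c·H))/2 = (−0.143 + √44158)/2 ≈ 105.00 mm, so f ≈ 105 mm.

105 mm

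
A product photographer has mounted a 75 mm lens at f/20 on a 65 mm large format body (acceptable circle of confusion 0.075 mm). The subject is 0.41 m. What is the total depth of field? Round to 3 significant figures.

73.8 mm

Hyperfocal distance H = f²/(N·c) + f = 75²/(20 × 0.075) + 75 = 5625/1.5 + 75 ≈ 3825.0 mm ≈ 3.825 m.
Near limit Dn = s·(H − f)/(H + s − 2f) = 410 × (3825.0 − 75) / (3825.0 + 410 − 2 × 75) = 410 × 3750.0 / 4085.0 ≈ 376.377 mm.
Far limit Df = s·(H − f)/(H − s) = 410 × (3825.0 − 75) / (3825.0 − 410) = 410 × 3750.0 / 3415.0 ≈ 450.220 mm.
Depth of field = Df − Dn = 450.220 − 376.377 ≈ 73.843 mm.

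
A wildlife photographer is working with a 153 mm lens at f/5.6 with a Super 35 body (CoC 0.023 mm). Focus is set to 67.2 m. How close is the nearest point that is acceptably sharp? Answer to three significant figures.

49.1 m

Hyperfocal distance H = f²/(N·c) + f = 153²/(5.6 × 0.023) + 153 = 23409/0.1288 + 153 ≈ 181899.9 mm ≈ 181.9 m.
Near limit Dn = s·(H − f)/(H + s − 2f) = 67200 × (181899.9 − 153) / (181899.9 + 67200 − 2 × 153) = 67200 × 181746.9 / 248793.9 ≈ 49090 mm ≈ 49.1 m.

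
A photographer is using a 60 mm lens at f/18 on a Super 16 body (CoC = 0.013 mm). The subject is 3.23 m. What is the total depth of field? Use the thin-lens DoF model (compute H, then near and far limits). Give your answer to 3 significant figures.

Hyperfocal distance H = f²/(N·c) + f = 60²/(18 × 0.013) + 60 = 3600/0.234 + 60 ≈ 15444.6 mm ≈ 15.44 m.
Near limit Dn = s·(H − f)/(H + s − 2f) = 3230 × (15444.6 − 60) / (15444.6 + 3230 − 2 × 60) = 3230 × 15384.6 / 18554.6 ≈ 2678.2 mm.
Far limit Df = s·(H − f)/(H − s) = 3230 × (15444.6 − 60) / (15444.6 − 3230) = 3230 × 15384.6 / 12214.6 ≈ 4068.3 mm.
Depth of field = Df − Dn = 4068.3 − 2678.2 ≈ 1390.1 mm ≈ 1.39 m.

1.39 m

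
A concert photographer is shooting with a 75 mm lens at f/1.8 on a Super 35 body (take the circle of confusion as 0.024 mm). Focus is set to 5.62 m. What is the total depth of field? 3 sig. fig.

Hyperfocal distance H = f²/(N·c) + f = 75²/(1.8 × 0.024) + 75 = 5625/0.0432 + 75 ≈ 130283.3 mm ≈ 130.3 m.
Near limit Dn = s·(H − f)/(H + s − 2f) = 5620 × (130283.3 − 75) / (130283.3 + 5620 − 2 × 75) = 5620 × 130208.3 / 135753.3 ≈ 5390.44 mm.
Far limit Df = s·(H − f)/(H − s) = 5620 × (130283.3 − 75) / (130283.3 − 5620) = 5620 × 130208.3 / 124663.3 ≈ 5869.98 mm.
Depth of field = Df − Dn = 5869.98 − 5390.44 ≈ 479.54 mm.

480 mm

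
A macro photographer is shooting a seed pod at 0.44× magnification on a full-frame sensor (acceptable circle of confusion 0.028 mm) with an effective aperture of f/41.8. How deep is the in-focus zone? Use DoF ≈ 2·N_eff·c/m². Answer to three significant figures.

At magnification m, DoF ≈ 2·N_eff·c/m² = 2 × 41.8 × 0.028 / 0.44² = 2.341 / 0.1936 ≈ 12.1 mm.

12.1 mm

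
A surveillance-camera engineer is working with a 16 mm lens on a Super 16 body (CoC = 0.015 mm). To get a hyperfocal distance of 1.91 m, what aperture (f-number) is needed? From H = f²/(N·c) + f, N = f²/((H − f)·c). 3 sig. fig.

f/9.01

Rearrange H = f²/(N·c) + f for N: N = f² / ((H − f)·c).
N = 16² / ((1910 − 16) × 0.015) = 256 / 28.41 ≈ 9.01.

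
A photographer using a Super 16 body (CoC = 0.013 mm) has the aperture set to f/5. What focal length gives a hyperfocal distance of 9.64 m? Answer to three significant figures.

From H = f²/(N·c) + f, with f ≪ H: f ≈ √(H·N·c) = √(9640 × 5 × 0.013) = √626.60 ≈ 25.03 mm.
The +f correction barely moves this — solving exactly, f² + N·c·f − N·c·H = 0 ⇒ f = (−N·c + √((N·c)² + 4·N·c·H))/2 = (−0.065 + √2506.4)/2 ≈ 25.000 mm, so f ≈ 25.0 mm.

25.0 mm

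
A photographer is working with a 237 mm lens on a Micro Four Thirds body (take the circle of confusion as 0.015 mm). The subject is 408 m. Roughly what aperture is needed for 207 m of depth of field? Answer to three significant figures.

f/2.20

Write h = H − f = f²/(N·c). The thin-lens limits are Dn = s·h/(h + (s−f)) and Df = s·h/(h − (s−f)), so DoF = Df − Dn = 2·s·(s−f)·h / (h² − (s−f)²).
That is a quadratic in h: DoF·h² − 2·s·(s−f)·h − DoF·(s−f)² = 0 ⇒ h = (s−f)·(s + √(s² + DoF²)) / DoF = 407763 × (408000 + √(408000² + 207000²)) / 207000 = 407763 × (408000 + 457507) / 207000 ≈ 1704937 mm.
Then N = f²/(c·h) = 237² / (0.015 × 1704937) = 56169 / 25574 ≈ 2.20.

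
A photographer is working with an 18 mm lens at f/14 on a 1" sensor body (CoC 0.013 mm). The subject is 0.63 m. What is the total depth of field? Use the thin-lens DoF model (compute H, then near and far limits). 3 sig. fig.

Hyperfocal distance H = f²/(N·c) + f = 18²/(14 × 0.013) + 18 = 324/0.182 + 18 ≈ 1798.2 mm ≈ 1.798 m.
Near limit Dn = s·(H − f)/(H + s − 2f) = 630 × (1798.2 − 18) / (1798.2 + 630 − 2 × 18) = 630 × 1780.2 / 2392.2 ≈ 468.83 mm.
Far limit Df = s·(H − f)/(H − s) = 630 × (1798.2 − 18) / (1798.2 − 630) = 630 × 1780.2 / 1168.2 ≈ 960.04 mm.
Depth of field = Df − Dn = 960.04 − 468.83 ≈ 491.21 mm.

491 mm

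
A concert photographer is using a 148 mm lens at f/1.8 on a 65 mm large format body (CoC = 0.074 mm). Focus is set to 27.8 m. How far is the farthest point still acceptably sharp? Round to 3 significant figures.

Hyperfocal distance H = f²/(N·c) + f = 148²/(1.8 × 0.074) + 148 = 21904/0.1332 + 148 ≈ 164592.4 mm ≈ 164.6 m.
Far limit Df = s·(H − f)/(H − s) = 27800 × (164592.4 − 148) / (164592.4 − 27800) = 27800 × 164444.4 / 136792.4 ≈ 33420 mm ≈ 33.4 m.

33.4 m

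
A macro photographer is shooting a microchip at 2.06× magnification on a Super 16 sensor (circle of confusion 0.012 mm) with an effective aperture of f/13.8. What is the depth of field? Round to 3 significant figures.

At magnification m, DoF ≈ 2·N_eff·c/m² = 2 × 13.8 × 0.012 / 2.06² = 0.3312 / 4.244 ≈ 0.078 mm.

0.0780 mm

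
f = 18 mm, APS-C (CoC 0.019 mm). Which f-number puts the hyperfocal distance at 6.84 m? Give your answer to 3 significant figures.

f/2.50

Rearrange H = f²/(N·c) + f for N: N = f² / ((H − f)·c).
N = 18² / ((6840 − 18) × 0.019) = 324 / 129.6 ≈ 2.50.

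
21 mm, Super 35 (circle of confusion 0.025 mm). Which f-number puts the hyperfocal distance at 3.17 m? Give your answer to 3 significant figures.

f/5.60

Rearrange H = f²/(N·c) + f for N: N = f² / ((H − f)·c).
N = 21² / ((3170 − 21) × 0.025) = 441 / 78.73 ≈ 5.60.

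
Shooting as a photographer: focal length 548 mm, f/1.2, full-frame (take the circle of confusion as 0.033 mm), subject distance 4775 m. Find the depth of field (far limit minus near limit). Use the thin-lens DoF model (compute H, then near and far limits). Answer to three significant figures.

9960 m

Hyperfocal distance H = f²/(N·c) + f = 548²/(1.2 × 0.033) + 548 = 300304/0.0396 + 548 ≈ 7583982.3 mm ≈ 7584 m.
Near limit Dn = s·(H − f)/(H + s − 2f) = 4775000 × (7583982.3 − 548) / (7583982.3 + 4775000 − 2 × 548) = 4775000 × 7583434.3 / 12357886.3 ≈ 2930185 mm.
Far limit Df = s·(H − f)/(H − s) = 4775000 × (7583982.3 − 548) / (7583982.3 − 4775000) = 4775000 × 7583434.3 / 2808982.3 ≈ 12891110 mm.
Depth of field = Df − Dn = 12891110 − 2930185 ≈ 9960925 mm ≈ 9960 m.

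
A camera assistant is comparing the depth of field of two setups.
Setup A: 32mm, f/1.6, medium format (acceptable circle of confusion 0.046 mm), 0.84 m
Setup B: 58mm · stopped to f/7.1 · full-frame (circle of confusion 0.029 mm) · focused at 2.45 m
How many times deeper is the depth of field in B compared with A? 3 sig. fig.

Setup A: H = 32²/(1.6×0.046) + 32 ≈ 13945.0 mm; DoF = Df − Dn = 891.791 − 793.895 ≈ 97.896 mm.
Setup B: H = 58²/(7.1×0.029) + 58 ≈ 16396.0 mm; DoF = Df − Dn = 2870.22 − 2137.11 ≈ 733.11 mm.
Ratio = 733.11 / 97.896 ≈ 7.49.

7.49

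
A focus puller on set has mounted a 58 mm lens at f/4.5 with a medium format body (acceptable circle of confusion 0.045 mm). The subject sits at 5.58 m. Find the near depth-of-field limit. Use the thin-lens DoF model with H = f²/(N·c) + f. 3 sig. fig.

4.19 m

Hyperfocal distance H = f²/(N·c) + f = 58²/(4.5 × 0.045) + 58 = 3364/0.2025 + 58 ≈ 16670.3 mm ≈ 16.67 m.
Near limit Dn = s·(H − f)/(H + s − 2f) = 5580 × (16670.3 − 58) / (16670.3 + 5580 − 2 × 58) = 5580 × 16612.3 / 22134.3 ≈ 4187.9 mm ≈ 4.19 m.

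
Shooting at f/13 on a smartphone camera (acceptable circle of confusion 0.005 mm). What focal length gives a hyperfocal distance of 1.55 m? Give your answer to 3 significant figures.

From H = f²/(N·c) + f, with f ≪ H: f ≈ √(H·N·c) = √(1550 × 13 × 0.005) = √100.75 ≈ 10.04 mm.
The +f correction barely moves this — solving exactly, f² + N·c·f − N·c·H = 0 ⇒ f = (−N·c + √((N·c)² + 4·N·c·H))/2 = (−0.065 + √403.00)/2 ≈ 10.005 mm, so f ≈ 10.0 mm.

10.0 mm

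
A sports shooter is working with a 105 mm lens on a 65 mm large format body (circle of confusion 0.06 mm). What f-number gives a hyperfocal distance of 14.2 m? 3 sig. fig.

Rearrange H = f²/(N·c) + f for N: N = f² / ((H − f)·c).
N = 105² / ((14200 − 105) × 0.06) = 11025 / 845.7 ≈ 13.

f/13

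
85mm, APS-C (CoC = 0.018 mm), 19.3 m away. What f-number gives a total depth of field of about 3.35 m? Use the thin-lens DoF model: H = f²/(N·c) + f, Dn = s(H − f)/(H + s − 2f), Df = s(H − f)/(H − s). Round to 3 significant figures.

f/1.80

Write h = H − f = f²/(N·c). The thin-lens limits are Dn = s·h/(h + (s−f)) and Df = s·h/(h − (s−f)), so DoF = Df − Dn = 2·s·(s−f)·h / (h² − (s−f)²).
That is a quadratic in h: DoF·h² − 2·s·(s−f)·h − DoF·(s−f)² = 0 ⇒ h = (s−f)·(s + √(s² + DoF²)) / DoF = 19215 × (19300 + √(19300² + 3350²)) / 3350 = 19215 × (19300 + 19588.6) / 3350 ≈ 223058 mm.
Then N = f²/(c·h) = 85² / (0.018 × 223058) = 7225 / 4015.0 ≈ 1.80.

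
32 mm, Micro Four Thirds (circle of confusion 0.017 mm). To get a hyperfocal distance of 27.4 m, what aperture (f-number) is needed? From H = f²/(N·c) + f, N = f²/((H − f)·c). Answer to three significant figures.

f/2.20

Rearrange H = f²/(N·c) + f for N: N = f² / ((H − f)·c).
N = 32² / ((27400 − 32) × 0.017) = 1024 / 465.3 ≈ 2.20.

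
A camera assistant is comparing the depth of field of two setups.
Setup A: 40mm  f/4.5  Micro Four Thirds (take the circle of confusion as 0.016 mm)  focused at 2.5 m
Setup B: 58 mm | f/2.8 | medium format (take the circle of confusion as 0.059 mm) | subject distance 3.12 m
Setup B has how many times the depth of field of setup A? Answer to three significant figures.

Setup A: H = 40²/(4.5×0.016) + 40 ≈ 22262.2 mm; DoF = Df − Dn = 2811.20 − 2250.83 ≈ 560.37 mm.
Setup B: H = 58²/(2.8×0.059) + 58 ≈ 20421.2 mm; DoF = Df − Dn = 3672.18 − 2712.17 ≈ 960.01 mm.
Ratio = 960.01 / 560.37 ≈ 1.71.

1.71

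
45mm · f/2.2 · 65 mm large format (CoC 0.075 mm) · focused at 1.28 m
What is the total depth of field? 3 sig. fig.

260 mm

Hyperfocal distance H = f²/(N·c) + f = 45²/(2.2 × 0.075) + 45 = 2025/0.165 + 45 ≈ 12317.7 mm ≈ 12.32 m.
Near limit Dn = s·(H − f)/(H + s − 2f) = 1280 × (12317.7 − 45) / (12317.7 + 1280 − 2 × 45) = 1280 × 12272.7 / 13507.7 ≈ 1162.97 mm.
Far limit Df = s·(H − f)/(H − s) = 1280 × (12317.7 − 45) / (12317.7 − 1280) = 1280 × 12272.7 / 11037.7 ≈ 1423.22 mm.
Depth of field = Df − Dn = 1423.22 − 1162.97 ≈ 260.25 mm.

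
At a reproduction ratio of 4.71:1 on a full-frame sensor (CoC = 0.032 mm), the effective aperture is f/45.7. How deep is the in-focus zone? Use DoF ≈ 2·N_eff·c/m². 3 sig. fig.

At magnification m, DoF ≈ 2·N_eff·c/m² = 2 × 45.7 × 0.032 / 4.71² = 2.925 / 22.18 ≈ 0.132 mm.

0.132 mm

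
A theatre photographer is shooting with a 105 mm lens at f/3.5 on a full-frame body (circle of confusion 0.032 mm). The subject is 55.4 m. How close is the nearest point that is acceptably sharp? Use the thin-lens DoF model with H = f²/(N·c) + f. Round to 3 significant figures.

Hyperfocal distance H = f²/(N·c) + f = 105²/(3.5 × 0.032) + 105 = 11025/0.112 + 105 ≈ 98542.5 mm ≈ 98.54 m.
Near limit Dn = s·(H − f)/(H + s − 2f) = 55400 × (98542.5 − 105) / (98542.5 + 55400 − 2 × 105) = 55400 × 98437.5 / 153732.5 ≈ 35474 mm ≈ 35.5 m.

35.5 m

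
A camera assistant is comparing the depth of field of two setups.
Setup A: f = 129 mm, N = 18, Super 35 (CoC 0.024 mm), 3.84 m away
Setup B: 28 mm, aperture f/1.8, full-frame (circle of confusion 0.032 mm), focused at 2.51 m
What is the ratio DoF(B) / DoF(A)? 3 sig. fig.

1.27

Setup A: H = 129²/(18×0.024) + 129 ≈ 38649.8 mm; DoF = Df − Dn = 4249.37 − 3502.57 ≈ 746.80 mm.
Setup B: H = 28²/(1.8×0.032) + 28 ≈ 13639.1 mm; DoF = Df − Dn = 3069.78 − 2122.89 ≈ 946.89 mm.
Ratio = 946.89 / 746.80 ≈ 1.27.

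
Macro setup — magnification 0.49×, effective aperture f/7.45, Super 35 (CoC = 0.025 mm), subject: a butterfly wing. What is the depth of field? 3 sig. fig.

1.55 mm

At magnification m, DoF ≈ 2·N_eff·c/m² = 2 × 7.45 × 0.025 / 0.49² = 0.3725 / 0.2401 ≈ 1.55 mm.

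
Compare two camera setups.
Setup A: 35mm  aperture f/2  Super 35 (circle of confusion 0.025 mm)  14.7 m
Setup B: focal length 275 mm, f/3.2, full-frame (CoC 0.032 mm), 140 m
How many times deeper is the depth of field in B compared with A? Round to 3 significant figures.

2.00

Setup A: H = 35²/(2×0.025) + 35 ≈ 24535.0 mm; DoF = Df − Dn = 36619 − 9196 ≈ 27423 mm.
Setup B: H = 275²/(3.2×0.032) + 275 ≈ 738800.4 mm; DoF = Df − Dn = 172668 − 117727 ≈ 54941 mm.
Ratio = 54941 / 27423 ≈ 2.00.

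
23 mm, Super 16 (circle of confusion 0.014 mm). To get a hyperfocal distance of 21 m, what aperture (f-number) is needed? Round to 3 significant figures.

f/1.80

Rearrange H = f²/(N·c) + f for N: N = f² / ((H − f)·c).
N = 23² / ((21000 − 23) × 0.014) = 529 / 293.7 ≈ 1.80.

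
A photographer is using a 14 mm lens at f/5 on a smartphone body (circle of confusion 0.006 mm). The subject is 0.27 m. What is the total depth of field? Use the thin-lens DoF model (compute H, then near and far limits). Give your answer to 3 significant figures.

Hyperfocal distance H = f²/(N·c) + f = 14²/(5 × 0.006) + 14 = 196/0.03 + 14 ≈ 6547.3 mm ≈ 6.547 m.
Near limit Dn = s·(H − f)/(H + s − 2f) = 270 × (6547.3 − 14) / (6547.3 + 270 − 2 × 14) = 270 × 6533.3 / 6789.3 ≈ 259.819 mm.
Far limit Df = s·(H − f)/(H − s) = 270 × (6547.3 − 14) / (6547.3 − 270) = 270 × 6533.3 / 6277.3 ≈ 281.011 mm.
Depth of field = Df − Dn = 281.011 − 259.819 ≈ 21.192 mm.

21.2 mm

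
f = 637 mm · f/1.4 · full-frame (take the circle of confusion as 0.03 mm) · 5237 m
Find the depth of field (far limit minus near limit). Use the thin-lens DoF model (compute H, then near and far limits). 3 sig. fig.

8040 m

Hyperfocal distance H = f²/(N·c) + f = 637²/(1.4 × 0.03) + 637 = 405769/0.042 + 637 ≈ 9661803.7 mm ≈ 9662 m.
Near limit Dn = s·(H − f)/(H + s − 2f) = 5237000 × (9661803.7 − 637) / (9661803.7 + 5237000 − 2 × 637) = 5237000 × 9661166.7 / 14897529.7 ≈ 3396236 mm.
Far limit Df = s·(H − f)/(H − s) = 5237000 × (9661803.7 − 637) / (9661803.7 − 5237000) = 5237000 × 9661166.7 / 4424803.7 ≈ 11434525 mm.
Depth of field = Df − Dn = 11434525 − 3396236 ≈ 8038289 mm ≈ 8040 m.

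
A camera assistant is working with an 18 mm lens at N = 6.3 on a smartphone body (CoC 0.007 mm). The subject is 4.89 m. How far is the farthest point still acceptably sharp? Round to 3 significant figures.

Hyperfocal distance H = f²/(N·c) + f = 18²/(6.3 × 0.007) + 18 = 324/0.0441 + 18 ≈ 7364.9 mm ≈ 7.365 m.
Far limit Df = s·(H − f)/(H − s) = 4890 × (7364.9 − 18) / (7364.9 − 4890) = 4890 × 7346.9 / 2474.9 ≈ 14516 mm ≈ 14.5 m.

14.5 m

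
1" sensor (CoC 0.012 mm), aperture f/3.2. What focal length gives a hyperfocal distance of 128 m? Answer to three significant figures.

70.1 mm

From H = f²/(N·c) + f, with f ≪ H: f ≈ √(H·N·c) = √(128000 × 3.2 × 0.012) = √4915.2 ≈ 70.11 mm.
The +f correction barely moves this — solving exactly, f² + N·c·f − N·c·H = 0 ⇒ f = (−N·c + √((N·c)² + 4·N·c·H))/2 = (−0.0384 + √19661)/2 ≈ 70.089 mm, so f ≈ 70.1 mm.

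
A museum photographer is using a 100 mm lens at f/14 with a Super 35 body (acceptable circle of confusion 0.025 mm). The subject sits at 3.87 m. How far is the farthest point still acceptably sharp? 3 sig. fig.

Hyperfocal distance H = f²/(N·c) + f = 100²/(14 × 0.025) + 100 = 10000/0.35 + 100 ≈ 28671.4 mm ≈ 28.67 m.
Far limit Df = s·(H − f)/(H − s) = 3870 × (28671.4 − 100) / (28671.4 − 3870) = 3870 × 28571.4 / 24801.4 ≈ 4458.3 mm ≈ 4.46 m.

4.46 m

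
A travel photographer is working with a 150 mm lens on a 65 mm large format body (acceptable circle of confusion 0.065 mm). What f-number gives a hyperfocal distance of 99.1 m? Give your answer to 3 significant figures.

Rearrange H = f²/(N·c) + f for N: N = f² / ((H − f)·c).
N = 150² / ((99100 − 150) × 0.065) = 22500 / 6432 ≈ 3.50.

f/3.50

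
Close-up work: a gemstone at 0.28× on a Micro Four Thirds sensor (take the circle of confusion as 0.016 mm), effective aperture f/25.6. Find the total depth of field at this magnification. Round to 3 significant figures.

At magnification m, DoF ≈ 2·N_eff·c/m² = 2 × 25.6 × 0.016 / 0.28² = 0.8192 / 0.0784 ≈ 10.4 mm.

10.4 mm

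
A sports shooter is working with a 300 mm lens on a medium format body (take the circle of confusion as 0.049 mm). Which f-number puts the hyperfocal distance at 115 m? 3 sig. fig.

Rearrange H = f²/(N·c) + f for N: N = f² / ((H − f)·c).
N = 300² / ((115000 − 300) × 0.049) = 90000 / 5620 ≈ 16.

f/16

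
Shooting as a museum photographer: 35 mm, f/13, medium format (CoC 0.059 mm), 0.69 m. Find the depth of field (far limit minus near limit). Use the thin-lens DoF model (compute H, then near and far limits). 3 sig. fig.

0.680 m

Hyperfocal distance H = f²/(N·c) + f = 35²/(13 × 0.059) + 35 = 1225/0.767 + 35 ≈ 1632.1 mm ≈ 1.632 m.
Near limit Dn = s·(H − f)/(H + s − 2f) = 690 × (1632.1 − 35) / (1632.1 + 690 − 2 × 35) = 690 × 1597.1 / 2252.1 ≈ 489.32 mm.
Far limit Df = s·(H − f)/(H − s) = 690 × (1632.1 − 35) / (1632.1 − 690) = 690 × 1597.1 / 942.1 ≈ 1169.71 mm.
Depth of field = Df − Dn = 1169.71 − 489.32 ≈ 680.39 mm ≈ 0.680 m.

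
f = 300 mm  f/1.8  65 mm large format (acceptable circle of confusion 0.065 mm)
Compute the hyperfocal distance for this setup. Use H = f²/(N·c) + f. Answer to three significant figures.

Hyperfocal distance H = f²/(N·c) + f = 300²/(1.8 × 0.065) + 300 = 90000/0.117 + 300 ≈ 769530.8 mm ≈ 770 m.

770 m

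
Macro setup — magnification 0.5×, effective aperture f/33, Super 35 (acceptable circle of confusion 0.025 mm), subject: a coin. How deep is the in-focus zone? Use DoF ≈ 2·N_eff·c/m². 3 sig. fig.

6.60 mm

At magnification m, DoF ≈ 2·N_eff·c/m² = 2 × 33 × 0.025 / 0.5² = 1.65 / 0.25 ≈ 6.6 mm.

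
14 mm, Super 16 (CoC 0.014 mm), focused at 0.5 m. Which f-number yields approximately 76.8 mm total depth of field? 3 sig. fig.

f/2.20

Write h = H − f = f²/(N·c). The thin-lens limits are Dn = s·h/(h + (s−f)) and Df = s·h/(h − (s−f)), so DoF = Df − Dn = 2·s·(s−f)·h / (h² − (s−f)²).
That is a quadratic in h: DoF·h² − 2·s·(s−f)·h − DoF·(s−f)² = 0 ⇒ h = (s−f)·(s + √(s² + DoF²)) / DoF = 486 × (500 + √(500² + 76.8²)) / 76.8 = 486 × (500 + 505.864) / 76.8 ≈ 6365.2 mm.
Then N = f²/(c·h) = 14² / (0.014 × 6365.2) = 196 / 89.113 ≈ 2.20.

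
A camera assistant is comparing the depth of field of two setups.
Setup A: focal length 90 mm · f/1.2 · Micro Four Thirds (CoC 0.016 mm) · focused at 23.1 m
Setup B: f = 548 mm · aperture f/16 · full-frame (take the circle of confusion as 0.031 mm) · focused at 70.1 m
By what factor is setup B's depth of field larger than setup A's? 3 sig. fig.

6.46

Setup A: H = 90²/(1.2×0.016) + 90 ≈ 421965.0 mm; DoF = Df − Dn = 24432.6 − 21905.2 ≈ 2527.4 mm.
Setup B: H = 548²/(16×0.031) + 548 ≈ 605999.6 mm; DoF = Df − Dn = 79198 − 62877 ≈ 16321 mm.
Ratio = 16321 / 2527.4 ≈ 6.46.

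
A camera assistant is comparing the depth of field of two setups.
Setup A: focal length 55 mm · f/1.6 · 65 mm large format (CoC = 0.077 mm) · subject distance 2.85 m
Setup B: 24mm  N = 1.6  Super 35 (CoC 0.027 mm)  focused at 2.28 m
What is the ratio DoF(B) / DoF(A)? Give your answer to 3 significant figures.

1.21

Setup A: H = 55²/(1.6×0.077) + 55 ≈ 24608.6 mm; DoF = Df − Dn = 3216.10 − 2558.73 ≈ 657.37 mm.
Setup B: H = 24²/(1.6×0.027) + 24 ≈ 13357.3 mm; DoF = Df − Dn = 2744.34 − 1950.05 ≈ 794.29 mm.
Ratio = 794.29 / 657.37 ≈ 1.21.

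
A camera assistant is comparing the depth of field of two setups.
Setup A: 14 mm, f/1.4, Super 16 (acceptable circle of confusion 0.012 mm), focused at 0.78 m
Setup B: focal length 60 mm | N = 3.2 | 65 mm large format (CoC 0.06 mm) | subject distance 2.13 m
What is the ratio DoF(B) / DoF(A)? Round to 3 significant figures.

4.63

Setup A: H = 14²/(1.4×0.012) + 14 ≈ 11680.7 mm; DoF = Df − Dn = 834.81 − 731.94 ≈ 102.87 mm.
Setup B: H = 60²/(3.2×0.06) + 60 ≈ 18810.0 mm; DoF = Df − Dn = 2394.33 − 1918.23 ≈ 476.10 mm.
Ratio = 476.10 / 102.87 ≈ 4.63.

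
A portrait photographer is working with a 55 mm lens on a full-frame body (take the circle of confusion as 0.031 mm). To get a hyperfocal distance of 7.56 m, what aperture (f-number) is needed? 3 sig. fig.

f/13

Rearrange H = f²/(N·c) + f for N: N = f² / ((H − f)·c).
N = 55² / ((7560 − 55) × 0.031) = 3025 / 232.7 ≈ 13.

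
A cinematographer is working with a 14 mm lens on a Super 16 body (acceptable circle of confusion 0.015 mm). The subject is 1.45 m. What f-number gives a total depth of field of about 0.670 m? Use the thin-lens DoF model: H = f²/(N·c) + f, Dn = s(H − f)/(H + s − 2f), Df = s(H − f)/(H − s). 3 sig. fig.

Write h = H − f = f²/(N·c). The thin-lens limits are Dn = s·h/(h + (s−f)) and Df = s·h/(h − (s−f)), so DoF = Df − Dn = 2·s·(s−f)·h / (h² − (s−f)²).
That is a quadratic in h: DoF·h² − 2·s·(s−f)·h − DoF·(s−f)² = 0 ⇒ h = (s−f)·(s + √(s² + DoF²)) / DoF = 1436 × (1450 + √(1450² + 670²)) / 670 = 1436 × (1450 + 1597.31) / 670 ≈ 6531.3 mm.
Then N = f²/(c·h) = 14² / (0.015 × 6531.3) = 196 / 97.969 ≈ 2.00.

f/2.00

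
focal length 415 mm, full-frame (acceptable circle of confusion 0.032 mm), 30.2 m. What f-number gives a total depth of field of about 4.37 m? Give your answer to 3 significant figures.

Write h = H − f = f²/(N·c). The thin-lens limits are Dn = s·h/(h + (s−f)) and Df = s·h/(h − (s−f)), so DoF = Df − Dn = 2·s·(s−f)·h / (h² − (s−f)²).
That is a quadratic in h: DoF·h² − 2·s·(s−f)·h − DoF·(s−f)² = 0 ⇒ h = (s−f)·(s + √(s² + DoF²)) / DoF = 29785 × (30200 + √(30200² + 4370²)) / 4370 = 29785 × (30200 + 30514.5) / 4370 ≈ 413817 mm.
Then N = f²/(c·h) = 415² / (0.032 × 413817) = 172225 / 13242 ≈ 13.

f/13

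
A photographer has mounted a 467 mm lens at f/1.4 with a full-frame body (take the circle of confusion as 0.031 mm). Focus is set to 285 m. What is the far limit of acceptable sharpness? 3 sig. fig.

Hyperfocal distance H = f²/(N·c) + f = 467²/(1.4 × 0.031) + 467 = 218089/0.0434 + 467 ≈ 5025559.2 mm ≈ 5026 m.
Far limit Df = s·(H − f)/(H − s) = 285000 × (5025559.2 − 467) / (5025559.2 − 285000) = 285000 × 5025092.2 / 4740559.2 ≈ 302106 mm ≈ 302 m.

302 m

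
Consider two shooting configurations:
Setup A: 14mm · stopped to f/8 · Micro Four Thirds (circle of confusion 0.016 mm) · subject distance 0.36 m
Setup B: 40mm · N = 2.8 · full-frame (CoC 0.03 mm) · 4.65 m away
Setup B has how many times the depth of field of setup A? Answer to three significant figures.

Setup A: H = 14²/(8×0.016) + 14 ≈ 1545.2 mm; DoF = Df − Dn = 465.09 − 293.65 ≈ 171.44 mm.
Setup B: H = 40²/(2.8×0.03) + 40 ≈ 19087.6 mm; DoF = Df − Dn = 6134.8 − 3743.9 ≈ 2390.9 mm.
Ratio = 2390.9 / 171.44 ≈ 13.9.

13.9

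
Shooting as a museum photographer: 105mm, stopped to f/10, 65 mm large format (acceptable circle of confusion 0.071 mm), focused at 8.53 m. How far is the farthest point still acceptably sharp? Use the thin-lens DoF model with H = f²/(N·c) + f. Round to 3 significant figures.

Hyperfocal distance H = f²/(N·c) + f = 105²/(10 × 0.071) + 105 = 11025/0.71 + 105 ≈ 15633.2 mm ≈ 15.63 m.
Far limit Df = s·(H − f)/(H − s) = 8530 × (15633.2 − 105) / (15633.2 − 8530) = 8530 × 15528.2 / 7103.2 ≈ 18647 mm ≈ 18.6 m.

18.6 m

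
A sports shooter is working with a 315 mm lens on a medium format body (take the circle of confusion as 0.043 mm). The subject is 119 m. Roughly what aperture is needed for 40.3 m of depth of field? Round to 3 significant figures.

f/3.20

Write h = H − f = f²/(N·c). The thin-lens limits are Dn = s·h/(h + (s−f)) and Df = s·h/(h − (s−f)), so DoF = Df − Dn = 2·s·(s−f)·h / (h² − (s−f)²).
That is a quadratic in h: DoF·h² − 2·s·(s−f)·h − DoF·(s−f)² = 0 ⇒ h = (s−f)·(s + √(s² + DoF²)) / DoF = 118685 × (119000 + √(119000² + 40300²)) / 40300 = 118685 × (119000 + 125639) / 40300 ≈ 720470 mm.
Then N = f²/(c·h) = 315² / (0.043 × 720470) = 99225 / 30980 ≈ 3.20.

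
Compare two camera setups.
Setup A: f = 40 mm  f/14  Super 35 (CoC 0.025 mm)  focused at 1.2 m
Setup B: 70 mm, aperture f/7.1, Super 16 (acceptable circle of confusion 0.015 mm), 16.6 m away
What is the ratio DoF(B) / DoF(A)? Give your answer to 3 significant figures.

21.0

Setup A: H = 40²/(14×0.025) + 40 ≈ 4611.4 mm; DoF = Df − Dn = 1608.04 − 957.13 ≈ 650.91 mm.
Setup B: H = 70²/(7.1×0.015) + 70 ≈ 46079.4 mm; DoF = Df − Dn = 25908 − 12212 ≈ 13696 mm.
Ratio = 13696 / 650.91 ≈ 21.0.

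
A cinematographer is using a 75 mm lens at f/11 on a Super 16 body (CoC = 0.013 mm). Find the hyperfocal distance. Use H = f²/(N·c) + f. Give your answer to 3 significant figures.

39.4 m

Hyperfocal distance H = f²/(N·c) + f = 75²/(11 × 0.013) + 75 = 5625/0.143 + 75 ≈ 39410.7 mm ≈ 39.4 m.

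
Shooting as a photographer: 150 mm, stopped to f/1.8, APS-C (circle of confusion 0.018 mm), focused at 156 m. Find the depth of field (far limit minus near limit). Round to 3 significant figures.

73.7 m

Hyperfocal distance H = f²/(N·c) + f = 150²/(1.8 × 0.018) + 150 = 22500/0.0324 + 150 ≈ 694594.4 mm ≈ 694.6 m.
Near limit Dn = s·(H − f)/(H + s − 2f) = 156000 × (694594.4 − 150) / (694594.4 + 156000 − 2 × 150) = 156000 × 694444.4 / 850294.4 ≈ 127407 mm.
Far limit Df = s·(H − f)/(H − s) = 156000 × (694594.4 − 150) / (694594.4 − 156000) = 156000 × 694444.4 / 538594.4 ≈ 201141 mm.
Depth of field = Df − Dn = 201141 − 127407 ≈ 73734 mm ≈ 73.7 m.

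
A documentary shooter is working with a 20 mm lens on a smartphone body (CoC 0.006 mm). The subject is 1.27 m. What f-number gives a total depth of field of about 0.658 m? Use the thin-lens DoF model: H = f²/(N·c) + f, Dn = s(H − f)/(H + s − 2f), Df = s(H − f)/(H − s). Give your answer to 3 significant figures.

Write h = H − f = f²/(N·c). The thin-lens limits are Dn = s·h/(h + (s−f)) and Df = s·h/(h − (s−f)), so DoF = Df − Dn = 2·s·(s−f)·h / (h² − (s−f)²).
That is a quadratic in h: DoF·h² − 2·s·(s−f)·h − DoF·(s−f)² = 0 ⇒ h = (s−f)·(s + √(s² + DoF²)) / DoF = 1250 × (1270 + √(1270² + 658²)) / 658 = 1250 × (1270 + 1430.34) / 658 ≈ 5129.8 mm.
Then N = f²/(c·h) = 20² / (0.006 × 5129.8) = 400 / 30.779 ≈ 13.

f/13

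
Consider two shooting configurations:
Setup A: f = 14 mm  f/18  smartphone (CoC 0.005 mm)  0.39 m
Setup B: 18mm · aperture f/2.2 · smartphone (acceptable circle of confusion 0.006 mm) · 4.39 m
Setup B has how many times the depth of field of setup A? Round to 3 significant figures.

Setup A: H = 14²/(18×0.005) + 14 ≈ 2191.8 mm; DoF = Df − Dn = 471.39 − 332.58 ≈ 138.81 mm.
Setup B: H = 18²/(2.2×0.006) + 18 ≈ 24563.5 mm; DoF = Df − Dn = 5341.4 − 3726.3 ≈ 1615.1 mm.
Ratio = 1615.1 / 138.81 ≈ 11.6.

11.6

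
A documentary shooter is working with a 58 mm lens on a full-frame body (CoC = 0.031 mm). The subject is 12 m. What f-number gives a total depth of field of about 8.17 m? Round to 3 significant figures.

f/2.80

Write h = H − f = f²/(N·c). The thin-lens limits are Dn = s·h/(h + (s−f)) and Df = s·h/(h − (s−f)), so DoF = Df − Dn = 2·s·(s−f)·h / (h² − (s−f)²).
That is a quadratic in h: DoF·h² − 2·s·(s−f)·h − DoF·(s−f)² = 0 ⇒ h = (s−f)·(s + √(s² + DoF²)) / DoF = 11942 × (12000 + √(12000² + 8170²)) / 8170 = 11942 × (12000 + 14517.2) / 8170 ≈ 38760 mm.
Then N = f²/(c·h) = 58² / (0.031 × 38760) = 3364 / 1201.6 ≈ 2.80.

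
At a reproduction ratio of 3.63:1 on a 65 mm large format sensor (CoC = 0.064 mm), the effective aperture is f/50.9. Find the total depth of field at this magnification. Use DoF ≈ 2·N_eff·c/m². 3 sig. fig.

At magnification m, DoF ≈ 2·N_eff·c/m² = 2 × 50.9 × 0.064 / 3.63² = 6.515 / 13.18 ≈ 0.494 mm.

0.494 mm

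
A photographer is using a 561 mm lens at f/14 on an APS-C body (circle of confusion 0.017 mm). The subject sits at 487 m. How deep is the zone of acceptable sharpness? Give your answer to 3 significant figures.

Hyperfocal distance H = f²/(N·c) + f = 561²/(14 × 0.017) + 561 = 314721/0.238 + 561 ≈ 1322918.1 mm ≈ 1323 m.
Near limit Dn = s·(H − f)/(H + s − 2f) = 487000 × (1322918.1 − 561) / (1322918.1 + 487000 − 2 × 561) = 487000 × 1322357.1 / 1808796.1 ≈ 356031 mm.
Far limit Df = s·(H − f)/(H − s) = 487000 × (1322918.1 − 561) / (1322918.1 − 487000) = 487000 × 1322357.1 / 835918.1 ≈ 770396 mm.
Depth of field = Df − Dn = 770396 − 356031 ≈ 414365 mm ≈ 414 m.

414 m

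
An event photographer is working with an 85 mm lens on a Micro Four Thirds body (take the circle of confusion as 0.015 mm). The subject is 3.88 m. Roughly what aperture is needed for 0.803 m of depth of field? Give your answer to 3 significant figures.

Write h = H − f = f²/(N·c). The thin-lens limits are Dn = s·h/(h + (s−f)) and Df = s·h/(h − (s−f)), so DoF = Df − Dn = 2·s·(s−f)·h / (h² − (s−f)²).
That is a quadratic in h: DoF·h² − 2·s·(s−f)·h − DoF·(s−f)² = 0 ⇒ h = (s−f)·(s + √(s² + DoF²)) / DoF = 3795 × (3880 + √(3880² + 803²)) / 803 = 3795 × (3880 + 3962.22) / 803 ≈ 37063 mm.
Then N = f²/(c·h) = 85² / (0.015 × 37063) = 7225 / 555.94 ≈ 13.

f/13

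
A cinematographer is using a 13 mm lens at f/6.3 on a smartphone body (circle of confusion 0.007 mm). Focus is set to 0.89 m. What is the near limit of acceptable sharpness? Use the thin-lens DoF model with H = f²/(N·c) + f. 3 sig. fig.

0.724 m

Hyperfocal distance H = f²/(N·c) + f = 13²/(6.3 × 0.007) + 13 = 169/0.0441 + 13 ≈ 3845.2 mm ≈ 3.845 m.
Near limit Dn = s·(H − f)/(H + s − 2f) = 890 × (3845.2 − 13) / (3845.2 + 890 − 2 × 13) = 890 × 3832.2 / 4709.2 ≈ 724.25 mm ≈ 0.724 m.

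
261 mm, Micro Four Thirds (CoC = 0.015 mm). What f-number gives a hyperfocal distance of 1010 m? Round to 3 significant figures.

f/4.50

Rearrange H = f²/(N·c) + f for N: N = f² / ((H − f)·c).
N = 261² / ((1010000 − 261) × 0.015) = 68121 / 15146 ≈ 4.50.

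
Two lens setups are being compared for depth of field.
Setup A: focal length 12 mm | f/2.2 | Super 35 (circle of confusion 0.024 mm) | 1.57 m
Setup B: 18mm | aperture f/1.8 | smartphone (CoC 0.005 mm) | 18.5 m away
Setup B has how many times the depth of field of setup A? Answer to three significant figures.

9.69

Setup A: H = 12²/(2.2×0.024) + 12 ≈ 2739.3 mm; DoF = Df − Dn = 3661.9 − 999.2 ≈ 2662.7 mm.
Setup B: H = 18²/(1.8×0.005) + 18 ≈ 36018.0 mm; DoF = Df − Dn = 38018 − 12224 ≈ 25794 mm.
Ratio = 25794 / 2662.7 ≈ 9.69.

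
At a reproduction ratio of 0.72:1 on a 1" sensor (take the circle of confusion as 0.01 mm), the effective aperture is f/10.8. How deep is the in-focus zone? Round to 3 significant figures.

At magnification m, DoF ≈ 2·N_eff·c/m² = 2 × 10.8 × 0.01 / 0.72² = 0.216 / 0.5184 ≈ 0.417 mm.

0.417 mm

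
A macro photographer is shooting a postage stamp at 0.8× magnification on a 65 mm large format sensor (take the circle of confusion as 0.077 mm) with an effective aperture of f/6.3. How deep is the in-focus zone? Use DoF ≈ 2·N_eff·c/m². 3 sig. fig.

At magnification m, DoF ≈ 2·N_eff·c/m² = 2 × 6.3 × 0.077 / 0.8² = 0.9702 / 0.64 ≈ 1.52 mm.

1.52 mm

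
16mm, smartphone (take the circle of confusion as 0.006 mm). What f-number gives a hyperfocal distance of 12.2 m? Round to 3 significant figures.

f/3.50

Rearrange H = f²/(N·c) + f for N: N = f² / ((H − f)·c).
N = 16² / ((12200 − 16) × 0.006) = 256 / 73.10 ≈ 3.50.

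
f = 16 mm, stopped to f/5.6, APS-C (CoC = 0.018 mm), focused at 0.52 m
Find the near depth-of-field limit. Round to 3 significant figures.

Hyperfocal distance H = f²/(N·c) + f = 16²/(5.6 × 0.018) + 16 = 256/0.1008 + 16 ≈ 2555.7 mm ≈ 2.556 m.
Near limit Dn = s·(H − f)/(H + s − 2f) = 520 × (2555.7 − 16) / (2555.7 + 520 − 2 × 16) = 520 × 2539.7 / 3043.7 ≈ 433.89 mm.

434 mm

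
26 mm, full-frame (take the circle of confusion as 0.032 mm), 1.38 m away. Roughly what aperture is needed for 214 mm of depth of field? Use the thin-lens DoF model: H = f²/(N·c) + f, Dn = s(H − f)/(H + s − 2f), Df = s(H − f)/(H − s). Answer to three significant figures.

f/1.20

Write h = H − f = f²/(N·c). The thin-lens limits are Dn = s·h/(h + (s−f)) and Df = s·h/(h − (s−f)), so DoF = Df − Dn = 2·s·(s−f)·h / (h² − (s−f)²).
That is a quadratic in h: DoF·h² − 2·s·(s−f)·h − DoF·(s−f)² = 0 ⇒ h = (s−f)·(s + √(s² + DoF²)) / DoF = 1354 × (1380 + √(1380² + 214²)) / 214 = 1354 × (1380 + 1396.49) / 214 ≈ 17567 mm.
Then N = f²/(c·h) = 26² / (0.032 × 17567) = 676 / 562.15 ≈ 1.20.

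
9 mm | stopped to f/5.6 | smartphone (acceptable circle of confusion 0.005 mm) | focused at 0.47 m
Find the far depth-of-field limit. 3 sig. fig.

Hyperfocal distance H = f²/(N·c) + f = 9²/(5.6 × 0.005) + 9 = 81/0.028 + 9 ≈ 2901.9 mm ≈ 2.902 m.
Far limit Df = s·(H − f)/(H − s) = 470 × (2901.9 − 9) / (2901.9 − 470) = 470 × 2892.9 / 2431.9 ≈ 559.10 mm ≈ 0.559 m.

0.559 m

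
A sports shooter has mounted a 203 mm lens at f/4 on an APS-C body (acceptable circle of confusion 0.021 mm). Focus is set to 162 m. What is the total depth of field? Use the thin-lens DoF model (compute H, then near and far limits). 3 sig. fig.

Hyperfocal distance H = f²/(N·c) + f = 203²/(4 × 0.021) + 203 = 41209/0.084 + 203 ≈ 490786.3 mm ≈ 490.8 m.
Near limit Dn = s·(H − f)/(H + s − 2f) = 162000 × (490786.3 − 203) / (490786.3 + 162000 − 2 × 203) = 162000 × 490583.3 / 652380.3 ≈ 121822 mm.
Far limit Df = s·(H − f)/(H − s) = 162000 × (490786.3 − 203) / (490786.3 − 162000) = 162000 × 490583.3 / 328786.3 ≈ 241721 mm.
Depth of field = Df − Dn = 241721 − 121822 ≈ 119899 mm ≈ 120 m.

120 m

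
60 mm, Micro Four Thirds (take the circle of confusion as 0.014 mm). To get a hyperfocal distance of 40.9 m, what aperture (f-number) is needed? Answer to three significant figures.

f/6.30

Rearrange H = f²/(N·c) + f for N: N = f² / ((H − f)·c).
N = 60² / ((40900 − 60) × 0.014) = 3600 / 571.8 ≈ 6.30.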